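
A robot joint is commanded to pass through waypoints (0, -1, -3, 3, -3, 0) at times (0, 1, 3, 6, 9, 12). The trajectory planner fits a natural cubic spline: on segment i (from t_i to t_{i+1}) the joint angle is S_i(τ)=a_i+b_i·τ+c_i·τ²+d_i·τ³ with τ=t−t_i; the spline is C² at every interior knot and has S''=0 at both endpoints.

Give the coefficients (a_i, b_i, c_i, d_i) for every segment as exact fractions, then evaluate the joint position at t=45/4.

Δ: Δ0=-1, Δ1=-1, Δ2=2, Δ3=-2, Δ4=1
row 1: diag=6, rhs=0; c'=1/3, d'=0
row 2: denom=10−2·1/3=28/3; d'=(18−2·0)/(28/3)=27/14
row 3: denom=12−3·9/28=309/28; d'=(-24−3·27/14)/(309/28)=-278/103
row 4: denom=12−3·28/103=1152/103; d'=(18−3·-278/103)/(1152/103)=7/3
back: M4=7/3
back: M3=-278/103−28/103·7/3=-10/3
back: M2=27/14−9/28·-10/3=3
back: M1=0−1/3·3=-1
M: M0=0, M1=-1, M2=3, M3=-10/3, M4=7/3, M5=0
seg 0: a=0, c=M0/2=0, d=(M1−M0)/(6·1)=-1/6, b=Δ0−h0·(2M0+M1)/6=-5/6
seg 1: a=-1, c=M1/2=-1/2, d=(M2−M1)/(6·2)=1/3, b=Δ1−h1·(2M1+M2)/6=-4/3
seg 2: a=-3, c=M2/2=3/2, d=(M3−M2)/(6·3)=-19/54, b=Δ2−h2·(2M2+M3)/6=2/3
seg 3: a=3, c=M3/2=-5/3, d=(M4−M3)/(6·3)=17/54, b=Δ3−h3·(2M3+M4)/6=1/6
seg 4: a=-3, c=M4/2=7/6, d=(M5−M4)/(6·3)=-7/54, b=Δ4−h4·(2M4+M5)/6=-4/3
t_q=45/4 → seg 4, τ=9/4; S=-3+-4/3·τ+7/6·τ²+-7/54·τ³=-201/128

  seg 0: a=0 b=-5/6 c=0 d=-1/6
  seg 1: a=-1 b=-4/3 c=-1/2 d=1/3
  seg 2: a=-3 b=2/3 c=3/2 d=-19/54
  seg 3: a=3 b=1/6 c=-5/3 d=17/54
  seg 4: a=-3 b=-4/3 c=7/6 d=-7/54
S(45/4) = -201/128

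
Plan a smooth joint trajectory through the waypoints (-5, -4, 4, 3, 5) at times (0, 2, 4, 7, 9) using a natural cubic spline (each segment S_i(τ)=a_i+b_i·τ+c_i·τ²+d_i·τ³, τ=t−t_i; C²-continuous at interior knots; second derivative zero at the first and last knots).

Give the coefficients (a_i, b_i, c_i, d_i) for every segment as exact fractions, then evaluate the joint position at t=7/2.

  seg 0: a=-5 b=-1447/2064 c=0 d=2479/8256
  seg 1: a=-4 b=2995/1032 c=2479/1376 d=-5171/8256
  seg 2: a=4 b=5351/2064 c=-673/344 d=225/688
  seg 3: a=3 b=-163/516 c=679/688 d=-679/4128
S(7/2) = 50481/22016

Δ: Δ0=1/2, Δ1=4, Δ2=-1/3, Δ3=1
row 1: diag=8, rhs=21; c'=1/4, d'=21/8
row 2: denom=10−2·1/4=19/2; d'=(-26−2·21/8)/(19/2)=-125/38
row 3: denom=10−3·6/19=172/19; d'=(8−3·-125/38)/(172/19)=679/344
back: M3=679/344
back: M2=-125/38−6/19·679/344=-673/172
back: M1=21/8−1/4·-673/172=2479/688
M: M0=0, M1=2479/688, M2=-673/172, M3=679/344, M4=0
seg 0: a=-5, c=M0/2=0, d=(M1−M0)/(6·2)=2479/8256, b=Δ0−h0·(2M0+M1)/6=-1447/2064
seg 1: a=-4, c=M1/2=2479/1376, d=(M2−M1)/(6·2)=-5171/8256, b=Δ1−h1·(2M1+M2)/6=2995/1032
seg 2: a=4, c=M2/2=-673/344, d=(M3−M2)/(6·3)=225/688, b=Δ2−h2·(2M2+M3)/6=5351/2064
seg 3: a=3, c=M3/2=679/688, d=(M4−M3)/(6·2)=-679/4128, b=Δ3−h3·(2M3+M4)/6=-163/516
t_q=7/2 → seg 1, τ=3/2; S=-4+2995/1032·τ+2479/1376·τ²+-5171/8256·τ³=50481/22016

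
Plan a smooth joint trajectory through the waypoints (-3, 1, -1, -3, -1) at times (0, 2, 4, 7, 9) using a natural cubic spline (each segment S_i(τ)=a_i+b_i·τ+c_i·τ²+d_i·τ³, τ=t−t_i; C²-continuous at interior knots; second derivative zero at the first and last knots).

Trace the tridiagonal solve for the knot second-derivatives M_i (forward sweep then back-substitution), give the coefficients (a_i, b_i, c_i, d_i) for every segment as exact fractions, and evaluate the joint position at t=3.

  seg 0: a=-3 b=2873/1032 c=0 d=-809/4128
  seg 1: a=1 b=223/516 c=-809/688 d=949/4128
  seg 2: a=-1 b=-1561/1032 c=35/172 d=9/344
  seg 3: a=-3 b=107/258 c=151/344 d=-151/2064
S(3) = 669/1376

Δ: Δ0=2, Δ1=-1, Δ2=-2/3, Δ3=1
row 1: diag=8, rhs=-18; c'=1/4, d'=-9/4
row 2: denom=10−2·1/4=19/2; d'=(2−2·-9/4)/(19/2)=13/19
row 3: denom=10−3·6/19=172/19; d'=(10−3·13/19)/(172/19)=151/172
back: M3=151/172
back: M2=13/19−6/19·151/172=35/86
back: M1=-9/4−1/4·35/86=-809/344
M: M0=0, M1=-809/344, M2=35/86, M3=151/172, M4=0
seg 0: a=-3, c=M0/2=0, d=(M1−M0)/(6·2)=-809/4128, b=Δ0−h0·(2M0+M1)/6=2873/1032
seg 1: a=1, c=M1/2=-809/688, d=(M2−M1)/(6·2)=949/4128, b=Δ1−h1·(2M1+M2)/6=223/516
seg 2: a=-1, c=M2/2=35/172, d=(M3−M2)/(6·3)=9/344, b=Δ2−h2·(2M2+M3)/6=-1561/1032
seg 3: a=-3, c=M3/2=151/344, d=(M4−M3)/(6·2)=-151/2064, b=Δ3−h3·(2M3+M4)/6=107/258
t_q=3 → seg 1, τ=1; S=1+223/516·τ+-809/688·τ²+949/4128·τ³=669/1376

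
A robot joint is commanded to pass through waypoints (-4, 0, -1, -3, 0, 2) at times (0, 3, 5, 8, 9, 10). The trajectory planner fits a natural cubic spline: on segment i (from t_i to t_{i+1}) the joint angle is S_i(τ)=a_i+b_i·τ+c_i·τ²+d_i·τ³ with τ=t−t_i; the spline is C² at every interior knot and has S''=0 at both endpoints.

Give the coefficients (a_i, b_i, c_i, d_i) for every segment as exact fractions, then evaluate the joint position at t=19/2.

  seg 0: a=-4 b=2341/1308 c=0 d=-199/3924
  seg 1: a=0 b=275/654 c=-199/436 d=-5/2616
  seg 2: a=-1 b=-467/327 c=-51/109 d=236/981
  seg 3: a=-3 b=739/327 c=185/109 d=-313/327
  seg 4: a=0 b=910/327 c=-128/109 d=128/327
S(19/2) = 125/109

Δ: Δ0=4/3, Δ1=-1/2, Δ2=-2/3, Δ3=3, Δ4=2
row 1: diag=10, rhs=-11; c'=1/5, d'=-11/10
row 2: denom=10−2·1/5=48/5; d'=(-1−2·-11/10)/(48/5)=1/8
row 3: denom=8−3·5/16=113/16; d'=(22−3·1/8)/(113/16)=346/113
row 4: denom=4−1·16/113=436/113; d'=(-6−1·346/113)/(436/113)=-256/109
back: M4=-256/109
back: M3=346/113−16/113·-256/109=370/109
back: M2=1/8−5/16·370/109=-102/109
back: M1=-11/10−1/5·-102/109=-199/218
M: M0=0, M1=-199/218, M2=-102/109, M3=370/109, M4=-256/109, M5=0
seg 0: a=-4, c=M0/2=0, d=(M1−M0)/(6·3)=-199/3924, b=Δ0−h0·(2M0+M1)/6=2341/1308
seg 1: a=0, c=M1/2=-199/436, d=(M2−M1)/(6·2)=-5/2616, b=Δ1−h1·(2M1+M2)/6=275/654
seg 2: a=-1, c=M2/2=-51/109, d=(M3−M2)/(6·3)=236/981, b=Δ2−h2·(2M2+M3)/6=-467/327
seg 3: a=-3, c=M3/2=185/109, d=(M4−M3)/(6·1)=-313/327, b=Δ3−h3·(2M3+M4)/6=739/327
seg 4: a=0, c=M4/2=-128/109, d=(M5−M4)/(6·1)=128/327, b=Δ4−h4·(2M4+M5)/6=910/327
t_q=19/2 → seg 4, τ=1/2; S=0+910/327·τ+-128/109·τ²+128/327·τ³=125/109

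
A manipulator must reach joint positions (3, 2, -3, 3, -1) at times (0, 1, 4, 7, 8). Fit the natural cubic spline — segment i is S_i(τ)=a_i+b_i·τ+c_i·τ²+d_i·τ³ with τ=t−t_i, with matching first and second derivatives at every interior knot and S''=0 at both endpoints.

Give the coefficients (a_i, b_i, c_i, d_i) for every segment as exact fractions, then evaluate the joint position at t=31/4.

  seg 0: a=3 b=-53/78 c=0 d=-25/78
  seg 1: a=2 b=-64/39 c=-25/26 d=223/702
  seg 2: a=-3 b=7/6 c=74/39 d=-379/702
  seg 3: a=3 b=-79/39 c=-77/26 d=77/78
S(31/4) = 385/1664

Δ: Δ0=-1, Δ1=-5/3, Δ2=2, Δ3=-4
row 1: diag=8, rhs=-4; c'=3/8, d'=-1/2
row 2: denom=12−3·3/8=87/8; d'=(22−3·-1/2)/(87/8)=188/87
row 3: denom=8−3·8/29=208/29; d'=(-36−3·188/87)/(208/29)=-77/13
back: M3=-77/13
back: M2=188/87−8/29·-77/13=148/39
back: M1=-1/2−3/8·148/39=-25/13
M: M0=0, M1=-25/13, M2=148/39, M3=-77/13, M4=0
seg 0: a=3, c=M0/2=0, d=(M1−M0)/(6·1)=-25/78, b=Δ0−h0·(2M0+M1)/6=-53/78
seg 1: a=2, c=M1/2=-25/26, d=(M2−M1)/(6·3)=223/702, b=Δ1−h1·(2M1+M2)/6=-64/39
seg 2: a=-3, c=M2/2=74/39, d=(M3−M2)/(6·3)=-379/702, b=Δ2−h2·(2M2+M3)/6=7/6
seg 3: a=3, c=M3/2=-77/26, d=(M4−M3)/(6·1)=77/78, b=Δ3−h3·(2M3+M4)/6=-79/39
t_q=31/4 → seg 3, τ=3/4; S=3+-79/39·τ+-77/26·τ²+77/78·τ³=385/1664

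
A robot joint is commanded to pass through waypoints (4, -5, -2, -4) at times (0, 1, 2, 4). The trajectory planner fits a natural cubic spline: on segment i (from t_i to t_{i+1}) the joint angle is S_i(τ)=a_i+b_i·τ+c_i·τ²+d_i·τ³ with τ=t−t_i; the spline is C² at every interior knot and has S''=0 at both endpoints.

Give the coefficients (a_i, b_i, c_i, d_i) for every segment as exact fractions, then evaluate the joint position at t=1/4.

  seg 0: a=4 b=-283/23 c=0 d=76/23
  seg 1: a=-5 b=-55/23 c=228/23 d=-104/23
  seg 2: a=-2 b=89/23 c=-84/23 d=14/23
S(1/4) = 359/368

Δ: Δ0=-9, Δ1=3, Δ2=-1
row 1: diag=4, rhs=72; c'=1/4, d'=18
row 2: denom=6−1·1/4=23/4; d'=(-24−1·18)/(23/4)=-168/23
back: M2=-168/23
back: M1=18−1/4·-168/23=456/23
M: M0=0, M1=456/23, M2=-168/23, M3=0
seg 0: a=4, c=M0/2=0, d=(M1−M0)/(6·1)=76/23, b=Δ0−h0·(2M0+M1)/6=-283/23
seg 1: a=-5, c=M1/2=228/23, d=(M2−M1)/(6·1)=-104/23, b=Δ1−h1·(2M1+M2)/6=-55/23
seg 2: a=-2, c=M2/2=-84/23, d=(M3−M2)/(6·2)=14/23, b=Δ2−h2·(2M2+M3)/6=89/23
t_q=1/4 → seg 0, τ=1/4; S=4+-283/23·τ+0·τ²+76/23·τ³=359/368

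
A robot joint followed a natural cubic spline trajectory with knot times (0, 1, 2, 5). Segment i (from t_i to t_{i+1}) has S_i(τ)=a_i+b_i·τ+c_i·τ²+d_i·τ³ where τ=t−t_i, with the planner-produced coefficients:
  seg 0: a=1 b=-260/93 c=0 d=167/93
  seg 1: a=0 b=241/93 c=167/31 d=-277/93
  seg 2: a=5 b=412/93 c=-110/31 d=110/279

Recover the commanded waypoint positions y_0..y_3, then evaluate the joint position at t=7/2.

y_0=1 y_1=0 y_2=5 y_3=-3
S(7/2) = 619/124

y_0 = S_0(0) = a_0 = 1
y_1 = S_1(0) = a_1 = 0
y_2 = S_2(0) = a_2 = 5
y_3 = S_2(3) = -3
t_q=7/2 is in segment 2 (τ=3/2); S_2(τ)=619/124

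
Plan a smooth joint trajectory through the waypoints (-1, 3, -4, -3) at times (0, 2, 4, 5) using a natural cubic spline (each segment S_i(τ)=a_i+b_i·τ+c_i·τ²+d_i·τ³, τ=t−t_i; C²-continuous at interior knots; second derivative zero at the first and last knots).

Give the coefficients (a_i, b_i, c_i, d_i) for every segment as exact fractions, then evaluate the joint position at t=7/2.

Δ: Δ0=2, Δ1=-7/2, Δ2=1
row 1: diag=8, rhs=-33; c'=1/4, d'=-33/8
row 2: denom=6−2·1/4=11/2; d'=(27−2·-33/8)/(11/2)=141/22
back: M2=141/22
back: M1=-33/8−1/4·141/22=-63/11
M: M0=0, M1=-63/11, M2=141/22, M3=0
seg 0: a=-1, c=M0/2=0, d=(M1−M0)/(6·2)=-21/44, b=Δ0−h0·(2M0+M1)/6=43/11
seg 1: a=3, c=M1/2=-63/22, d=(M2−M1)/(6·2)=89/88, b=Δ1−h1·(2M1+M2)/6=-20/11
seg 2: a=-4, c=M2/2=141/44, d=(M3−M2)/(6·1)=-47/44, b=Δ2−h2·(2M2+M3)/6=-25/22
t_q=7/2 → seg 1, τ=3/2; S=3+-20/11·τ+-63/22·τ²+89/88·τ³=-1941/704

  seg 0: a=-1 b=43/11 c=0 d=-21/44
  seg 1: a=3 b=-20/11 c=-63/22 d=89/88
  seg 2: a=-4 b=-25/22 c=141/44 d=-47/44
S(7/2) = -1941/704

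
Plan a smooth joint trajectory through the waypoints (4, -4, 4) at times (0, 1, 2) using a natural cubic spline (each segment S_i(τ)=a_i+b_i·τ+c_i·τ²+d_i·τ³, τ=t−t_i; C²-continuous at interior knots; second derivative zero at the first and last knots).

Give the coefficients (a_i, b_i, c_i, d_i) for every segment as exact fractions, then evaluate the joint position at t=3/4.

Δ: Δ0=-8, Δ1=8
row 1: diag=4, rhs=96; c'=1/4, d'=24
back: M1=24
M: M0=0, M1=24, M2=0
seg 0: a=4, c=M0/2=0, d=(M1−M0)/(6·1)=4, b=Δ0−h0·(2M0+M1)/6=-12
seg 1: a=-4, c=M1/2=12, d=(M2−M1)/(6·1)=-4, b=Δ1−h1·(2M1+M2)/6=0
t_q=3/4 → seg 0, τ=3/4; S=4+-12·τ+0·τ²+4·τ³=-53/16

  seg 0: a=4 b=-12 c=0 d=4
  seg 1: a=-4 b=0 c=12 d=-4
S(3/4) = -53/16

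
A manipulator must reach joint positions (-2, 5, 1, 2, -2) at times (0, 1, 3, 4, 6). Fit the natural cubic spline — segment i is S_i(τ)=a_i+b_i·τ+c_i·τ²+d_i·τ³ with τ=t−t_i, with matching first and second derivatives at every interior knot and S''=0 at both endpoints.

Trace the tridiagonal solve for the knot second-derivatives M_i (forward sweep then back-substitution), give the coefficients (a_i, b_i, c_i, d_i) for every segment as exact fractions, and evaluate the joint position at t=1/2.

  seg 0: a=-2 b=553/62 c=0 d=-119/62
  seg 1: a=5 b=98/31 c=-357/62 d=197/124
  seg 2: a=1 b=-25/31 c=117/31 d=-61/31
  seg 3: a=2 b=26/31 c=-66/31 d=11/31
S(1/2) = 1101/496

Δ: Δ0=7, Δ1=-2, Δ2=1, Δ3=-2
row 1: diag=6, rhs=-54; c'=1/3, d'=-9
row 2: denom=6−2·1/3=16/3; d'=(18−2·-9)/(16/3)=27/4
row 3: denom=6−1·3/16=93/16; d'=(-18−1·27/4)/(93/16)=-132/31
back: M3=-132/31
back: M2=27/4−3/16·-132/31=234/31
back: M1=-9−1/3·234/31=-357/31
M: M0=0, M1=-357/31, M2=234/31, M3=-132/31, M4=0
seg 0: a=-2, c=M0/2=0, d=(M1−M0)/(6·1)=-119/62, b=Δ0−h0·(2M0+M1)/6=553/62
seg 1: a=5, c=M1/2=-357/62, d=(M2−M1)/(6·2)=197/124, b=Δ1−h1·(2M1+M2)/6=98/31
seg 2: a=1, c=M2/2=117/31, d=(M3−M2)/(6·1)=-61/31, b=Δ2−h2·(2M2+M3)/6=-25/31
seg 3: a=2, c=M3/2=-66/31, d=(M4−M3)/(6·2)=11/31, b=Δ3−h3·(2M3+M4)/6=26/31
t_q=1/2 → seg 0, τ=1/2; S=-2+553/62·τ+0·τ²+-119/62·τ³=1101/496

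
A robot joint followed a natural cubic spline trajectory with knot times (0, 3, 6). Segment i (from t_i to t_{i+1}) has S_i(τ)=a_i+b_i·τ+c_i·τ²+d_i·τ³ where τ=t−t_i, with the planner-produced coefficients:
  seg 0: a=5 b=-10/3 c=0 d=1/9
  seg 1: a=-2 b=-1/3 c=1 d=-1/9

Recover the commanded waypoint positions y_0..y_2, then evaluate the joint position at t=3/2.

y_0=5 y_1=-2 y_2=3
S(3/2) = 3/8

y_0 = S_0(0) = a_0 = 5
y_1 = S_1(0) = a_1 = -2
y_2 = S_1(3) = 3
t_q=3/2 is in segment 0 (τ=3/2); S_0(τ)=3/8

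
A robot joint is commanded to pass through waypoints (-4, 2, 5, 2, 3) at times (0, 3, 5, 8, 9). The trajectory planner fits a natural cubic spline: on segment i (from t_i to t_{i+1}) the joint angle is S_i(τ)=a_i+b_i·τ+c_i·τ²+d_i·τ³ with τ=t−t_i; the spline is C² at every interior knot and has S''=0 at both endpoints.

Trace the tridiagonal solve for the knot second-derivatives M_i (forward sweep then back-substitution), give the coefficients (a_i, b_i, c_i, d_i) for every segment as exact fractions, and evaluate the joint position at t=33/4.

  seg 0: a=-4 b=871/452 c=0 d=11/1356
  seg 1: a=2 b=485/226 c=33/452 d=-179/904
  seg 2: a=5 b=7/113 c=-126/113 d=86/339
  seg 3: a=2 b=25/113 c=132/113 d=-44/113
S(33/4) = 3837/1808

Δ: Δ0=2, Δ1=3/2, Δ2=-1, Δ3=1
row 1: diag=10, rhs=-3; c'=1/5, d'=-3/10
row 2: denom=10−2·1/5=48/5; d'=(-15−2·-3/10)/(48/5)=-3/2
row 3: denom=8−3·5/16=113/16; d'=(12−3·-3/2)/(113/16)=264/113
back: M3=264/113
back: M2=-3/2−5/16·264/113=-252/113
back: M1=-3/10−1/5·-252/113=33/226
M: M0=0, M1=33/226, M2=-252/113, M3=264/113, M4=0
seg 0: a=-4, c=M0/2=0, d=(M1−M0)/(6·3)=11/1356, b=Δ0−h0·(2M0+M1)/6=871/452
seg 1: a=2, c=M1/2=33/452, d=(M2−M1)/(6·2)=-179/904, b=Δ1−h1·(2M1+M2)/6=485/226
seg 2: a=5, c=M2/2=-126/113, d=(M3−M2)/(6·3)=86/339, b=Δ2−h2·(2M2+M3)/6=7/113
seg 3: a=2, c=M3/2=132/113, d=(M4−M3)/(6·1)=-44/113, b=Δ3−h3·(2M3+M4)/6=25/113
t_q=33/4 → seg 3, τ=1/4; S=2+25/113·τ+132/113·τ²+-44/113·τ³=3837/1808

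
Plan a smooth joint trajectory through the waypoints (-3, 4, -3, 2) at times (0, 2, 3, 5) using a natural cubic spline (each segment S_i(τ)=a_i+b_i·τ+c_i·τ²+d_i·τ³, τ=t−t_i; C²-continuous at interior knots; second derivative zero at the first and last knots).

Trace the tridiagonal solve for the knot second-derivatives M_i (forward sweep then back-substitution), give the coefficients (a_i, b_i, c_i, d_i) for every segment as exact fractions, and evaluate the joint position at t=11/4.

Δ: Δ0=7/2, Δ1=-7, Δ2=5/2
row 1: diag=6, rhs=-63; c'=1/6, d'=-21/2
row 2: denom=6−1·1/6=35/6; d'=(57−1·-21/2)/(35/6)=81/7
back: M2=81/7
back: M1=-21/2−1/6·81/7=-87/7
M: M0=0, M1=-87/7, M2=81/7, M3=0
seg 0: a=-3, c=M0/2=0, d=(M1−M0)/(6·2)=-29/28, b=Δ0−h0·(2M0+M1)/6=107/14
seg 1: a=4, c=M1/2=-87/14, d=(M2−M1)/(6·1)=4, b=Δ1−h1·(2M1+M2)/6=-67/14
seg 2: a=-3, c=M2/2=81/14, d=(M3−M2)/(6·2)=-27/28, b=Δ2−h2·(2M2+M3)/6=-73/14
t_q=11/4 → seg 1, τ=3/4; S=4+-67/14·τ+-87/14·τ²+4·τ³=-313/224

  seg 0: a=-3 b=107/14 c=0 d=-29/28
  seg 1: a=4 b=-67/14 c=-87/14 d=4
  seg 2: a=-3 b=-73/14 c=81/14 d=-27/28
S(11/4) = -313/224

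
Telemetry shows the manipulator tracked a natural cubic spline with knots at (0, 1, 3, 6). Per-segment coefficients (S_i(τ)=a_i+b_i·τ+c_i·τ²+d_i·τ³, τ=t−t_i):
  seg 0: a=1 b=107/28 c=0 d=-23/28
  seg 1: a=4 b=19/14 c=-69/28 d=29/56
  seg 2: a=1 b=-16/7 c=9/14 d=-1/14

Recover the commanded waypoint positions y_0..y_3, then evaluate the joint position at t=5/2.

y_0=1 y_1=4 y_2=1 y_3=-2
S(5/2) = 1003/448

y_0 = S_0(0) = a_0 = 1
y_1 = S_1(0) = a_1 = 4
y_2 = S_2(0) = a_2 = 1
y_3 = S_2(3) = -2
t_q=5/2 is in segment 1 (τ=3/2); S_1(τ)=1003/448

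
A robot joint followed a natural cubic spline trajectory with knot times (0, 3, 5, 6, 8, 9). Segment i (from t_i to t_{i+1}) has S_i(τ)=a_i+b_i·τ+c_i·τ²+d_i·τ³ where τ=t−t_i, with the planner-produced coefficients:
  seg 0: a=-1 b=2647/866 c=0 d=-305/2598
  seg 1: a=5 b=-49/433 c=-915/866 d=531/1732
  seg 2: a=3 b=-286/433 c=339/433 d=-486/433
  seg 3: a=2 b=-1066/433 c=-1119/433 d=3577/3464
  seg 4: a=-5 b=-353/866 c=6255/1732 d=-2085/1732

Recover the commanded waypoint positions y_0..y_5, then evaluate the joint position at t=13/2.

y_0 = S_0(0) = a_0 = -1
y_1 = S_1(0) = a_1 = 5
y_2 = S_2(0) = a_2 = 3
y_3 = S_3(0) = a_3 = 2
y_4 = S_4(0) = a_4 = -5
y_5 = S_4(1) = -3
t_q=13/2 is in segment 3 (τ=1/2); S_3(τ)=6985/27712

y_0=-1 y_1=5 y_2=3 y_3=2 y_4=-5 y_5=-3
S(13/2) = 6985/27712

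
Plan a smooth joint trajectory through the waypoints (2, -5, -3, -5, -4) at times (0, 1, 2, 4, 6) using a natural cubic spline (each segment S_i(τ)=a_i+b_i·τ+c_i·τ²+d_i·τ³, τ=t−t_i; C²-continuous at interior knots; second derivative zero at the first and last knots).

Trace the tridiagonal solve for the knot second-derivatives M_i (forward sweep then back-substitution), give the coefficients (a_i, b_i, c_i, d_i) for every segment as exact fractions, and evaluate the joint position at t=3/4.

  seg 0: a=2 b=-533/56 c=0 d=141/56
  seg 1: a=-5 b=-55/28 c=423/56 d=-201/56
  seg 2: a=-3 b=19/8 c=-45/14 d=171/224
  seg 3: a=-5 b=-37/28 c=153/112 d=-51/224
S(3/4) = -2087/512

Δ: Δ0=-7, Δ1=2, Δ2=-1, Δ3=1/2
row 1: diag=4, rhs=54; c'=1/4, d'=27/2
row 2: denom=6−1·1/4=23/4; d'=(-18−1·27/2)/(23/4)=-126/23
row 3: denom=8−2·8/23=168/23; d'=(9−2·-126/23)/(168/23)=153/56
back: M3=153/56
back: M2=-126/23−8/23·153/56=-45/7
back: M1=27/2−1/4·-45/7=423/28
M: M0=0, M1=423/28, M2=-45/7, M3=153/56, M4=0
seg 0: a=2, c=M0/2=0, d=(M1−M0)/(6·1)=141/56, b=Δ0−h0·(2M0+M1)/6=-533/56
seg 1: a=-5, c=M1/2=423/56, d=(M2−M1)/(6·1)=-201/56, b=Δ1−h1·(2M1+M2)/6=-55/28
seg 2: a=-3, c=M2/2=-45/14, d=(M3−M2)/(6·2)=171/224, b=Δ2−h2·(2M2+M3)/6=19/8
seg 3: a=-5, c=M3/2=153/112, d=(M4−M3)/(6·2)=-51/224, b=Δ3−h3·(2M3+M4)/6=-37/28
t_q=3/4 → seg 0, τ=3/4; S=2+-533/56·τ+0·τ²+141/56·τ³=-2087/512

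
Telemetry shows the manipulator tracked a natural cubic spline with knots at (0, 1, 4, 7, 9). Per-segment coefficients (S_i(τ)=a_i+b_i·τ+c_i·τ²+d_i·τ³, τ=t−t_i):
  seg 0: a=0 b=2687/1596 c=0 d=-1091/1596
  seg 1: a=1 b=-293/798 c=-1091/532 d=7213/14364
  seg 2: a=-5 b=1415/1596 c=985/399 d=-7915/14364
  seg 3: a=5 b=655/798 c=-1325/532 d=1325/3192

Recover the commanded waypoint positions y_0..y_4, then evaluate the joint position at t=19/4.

y_0 = S_0(0) = a_0 = 0
y_1 = S_1(0) = a_1 = 1
y_2 = S_2(0) = a_2 = -5
y_3 = S_3(0) = a_3 = 5
y_4 = S_3(2) = 0
t_q=19/4 is in segment 2 (τ=3/4); S_2(τ)=-108235/34048

y_0=0 y_1=1 y_2=-5 y_3=5 y_4=0
S(19/4) = -108235/34048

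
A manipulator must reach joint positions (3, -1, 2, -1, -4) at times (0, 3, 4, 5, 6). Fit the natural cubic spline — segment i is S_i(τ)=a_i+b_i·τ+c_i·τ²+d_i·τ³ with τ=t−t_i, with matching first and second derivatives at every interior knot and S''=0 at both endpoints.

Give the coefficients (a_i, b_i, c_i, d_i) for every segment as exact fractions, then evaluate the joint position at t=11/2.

Δ: Δ0=-4/3, Δ1=3, Δ2=-3, Δ3=-3
row 1: diag=8, rhs=26; c'=1/8, d'=13/4
row 2: denom=4−1·1/8=31/8; d'=(-36−1·13/4)/(31/8)=-314/31
row 3: denom=4−1·8/31=116/31; d'=(0−1·-314/31)/(116/31)=157/58
back: M3=157/58
back: M2=-314/31−8/31·157/58=-314/29
back: M1=13/4−1/8·-314/29=267/58
M: M0=0, M1=267/58, M2=-314/29, M3=157/58, M4=0
seg 0: a=3, c=M0/2=0, d=(M1−M0)/(6·3)=89/348, b=Δ0−h0·(2M0+M1)/6=-1265/348
seg 1: a=-1, c=M1/2=267/116, d=(M2−M1)/(6·1)=-895/348, b=Δ1−h1·(2M1+M2)/6=569/174
seg 2: a=2, c=M2/2=-157/29, d=(M3−M2)/(6·1)=785/348, b=Δ2−h2·(2M2+M3)/6=55/348
seg 3: a=-1, c=M3/2=157/116, d=(M4−M3)/(6·1)=-157/348, b=Δ3−h3·(2M3+M4)/6=-679/174
t_q=11/2 → seg 3, τ=1/2; S=-1+-679/174·τ+157/116·τ²+-157/348·τ³=-2477/928

  seg 0: a=3 b=-1265/348 c=0 d=89/348
  seg 1: a=-1 b=569/174 c=267/116 d=-895/348
  seg 2: a=2 b=55/348 c=-157/29 d=785/348
  seg 3: a=-1 b=-679/174 c=157/116 d=-157/348
S(11/2) = -2477/928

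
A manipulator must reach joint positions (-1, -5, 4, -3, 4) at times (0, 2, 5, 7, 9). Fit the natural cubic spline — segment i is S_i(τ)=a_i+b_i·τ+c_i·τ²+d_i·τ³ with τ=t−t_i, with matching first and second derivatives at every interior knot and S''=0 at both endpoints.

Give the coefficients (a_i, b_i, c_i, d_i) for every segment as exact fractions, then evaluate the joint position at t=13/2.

  seg 0: a=-1 b=-633/172 c=0 d=289/688
  seg 1: a=-5 b=117/86 c=867/344 d=-679/1032
  seg 2: a=4 b=-441/344 c=-585/172 d=1577/1376
  seg 3: a=-3 b=-195/172 c=2391/688 d=-797/1376
S(13/2) = -18797/11008

Δ: Δ0=-2, Δ1=3, Δ2=-7/2, Δ3=7/2
row 1: diag=10, rhs=30; c'=3/10, d'=3
row 2: denom=10−3·3/10=91/10; d'=(-39−3·3)/(91/10)=-480/91
row 3: denom=8−2·20/91=688/91; d'=(42−2·-480/91)/(688/91)=2391/344
back: M3=2391/344
back: M2=-480/91−20/91·2391/344=-585/86
back: M1=3−3/10·-585/86=867/172
M: M0=0, M1=867/172, M2=-585/86, M3=2391/344, M4=0
seg 0: a=-1, c=M0/2=0, d=(M1−M0)/(6·2)=289/688, b=Δ0−h0·(2M0+M1)/6=-633/172
seg 1: a=-5, c=M1/2=867/344, d=(M2−M1)/(6·3)=-679/1032, b=Δ1−h1·(2M1+M2)/6=117/86
seg 2: a=4, c=M2/2=-585/172, d=(M3−M2)/(6·2)=1577/1376, b=Δ2−h2·(2M2+M3)/6=-441/344
seg 3: a=-3, c=M3/2=2391/688, d=(M4−M3)/(6·2)=-797/1376, b=Δ3−h3·(2M3+M4)/6=-195/172
t_q=13/2 → seg 2, τ=3/2; S=4+-441/344·τ+-585/172·τ²+1577/1376·τ³=-18797/11008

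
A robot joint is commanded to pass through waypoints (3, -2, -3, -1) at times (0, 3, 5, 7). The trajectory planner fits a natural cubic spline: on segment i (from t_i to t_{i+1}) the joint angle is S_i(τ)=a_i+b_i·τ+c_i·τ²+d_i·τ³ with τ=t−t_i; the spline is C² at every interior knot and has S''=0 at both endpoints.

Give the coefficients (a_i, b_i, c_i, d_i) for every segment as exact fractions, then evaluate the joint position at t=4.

  seg 0: a=3 b=-23/12 c=0 d=1/36
  seg 1: a=-2 b=-7/6 c=1/4 d=1/24
  seg 2: a=-3 b=1/3 c=1/2 d=-1/12
S(4) = -23/8

Δ: Δ0=-5/3, Δ1=-1/2, Δ2=1
row 1: diag=10, rhs=7; c'=1/5, d'=7/10
row 2: denom=8−2·1/5=38/5; d'=(9−2·7/10)/(38/5)=1
back: M2=1
back: M1=7/10−1/5·1=1/2
M: M0=0, M1=1/2, M2=1, M3=0
seg 0: a=3, c=M0/2=0, d=(M1−M0)/(6·3)=1/36, b=Δ0−h0·(2M0+M1)/6=-23/12
seg 1: a=-2, c=M1/2=1/4, d=(M2−M1)/(6·2)=1/24, b=Δ1−h1·(2M1+M2)/6=-7/6
seg 2: a=-3, c=M2/2=1/2, d=(M3−M2)/(6·2)=-1/12, b=Δ2−h2·(2M2+M3)/6=1/3
t_q=4 → seg 1, τ=1; S=-2+-7/6·τ+1/4·τ²+1/24·τ³=-23/8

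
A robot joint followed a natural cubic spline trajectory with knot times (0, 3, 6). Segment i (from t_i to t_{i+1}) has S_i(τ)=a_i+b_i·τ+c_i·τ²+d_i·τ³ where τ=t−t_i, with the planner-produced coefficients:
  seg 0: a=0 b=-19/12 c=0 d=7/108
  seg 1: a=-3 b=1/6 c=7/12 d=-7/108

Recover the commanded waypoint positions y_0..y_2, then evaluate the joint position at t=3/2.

y_0 = S_0(0) = a_0 = 0
y_1 = S_1(0) = a_1 = -3
y_2 = S_1(3) = 1
t_q=3/2 is in segment 0 (τ=3/2); S_0(τ)=-69/32

y_0=0 y_1=-3 y_2=1
S(3/2) = -69/32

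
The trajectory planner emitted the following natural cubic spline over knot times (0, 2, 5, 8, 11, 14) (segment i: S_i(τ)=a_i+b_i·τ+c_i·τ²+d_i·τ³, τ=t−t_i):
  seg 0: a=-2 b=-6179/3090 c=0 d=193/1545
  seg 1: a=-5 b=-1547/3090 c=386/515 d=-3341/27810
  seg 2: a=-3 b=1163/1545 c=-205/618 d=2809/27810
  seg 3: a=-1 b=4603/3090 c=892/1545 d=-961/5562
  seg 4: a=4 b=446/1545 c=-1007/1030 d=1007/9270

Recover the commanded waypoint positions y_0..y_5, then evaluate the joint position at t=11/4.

y_0=-2 y_1=-5 y_2=-3 y_3=-1 y_4=4 y_5=-1
S(11/4) = -329901/65920

y_0 = S_0(0) = a_0 = -2
y_1 = S_1(0) = a_1 = -5
y_2 = S_2(0) = a_2 = -3
y_3 = S_3(0) = a_3 = -1
y_4 = S_4(0) = a_4 = 4
y_5 = S_4(3) = -1
t_q=11/4 is in segment 1 (τ=3/4); S_1(τ)=-329901/65920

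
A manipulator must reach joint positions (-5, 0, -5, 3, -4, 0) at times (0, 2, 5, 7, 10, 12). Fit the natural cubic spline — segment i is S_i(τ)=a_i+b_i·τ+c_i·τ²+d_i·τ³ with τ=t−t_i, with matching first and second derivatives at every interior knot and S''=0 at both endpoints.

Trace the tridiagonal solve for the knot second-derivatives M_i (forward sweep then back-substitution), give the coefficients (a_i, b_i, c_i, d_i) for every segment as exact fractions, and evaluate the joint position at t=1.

  seg 0: a=-5 b=61925/15762 c=0 d=-2815/7881
  seg 1: a=0 b=-5635/15762 c=-5630/2627 d=80705/141858
  seg 2: a=-5 b=16900/7881 c=46925/15762 d=-291/284
  seg 3: a=3 b=13847/7881 c=-24989/7881 d=42731/70929
  seg 4: a=-4 b=-7894/7881 c=5914/2627 d=-2957/7881
S(1) = -7505/5254

Δ: Δ0=5/2, Δ1=-5/3, Δ2=4, Δ3=-7/3, Δ4=2
row 1: diag=10, rhs=-25; c'=3/10, d'=-5/2
row 2: denom=10−3·3/10=91/10; d'=(34−3·-5/2)/(91/10)=415/91
row 3: denom=10−2·20/91=870/91; d'=(-38−2·415/91)/(870/91)=-2144/435
row 4: denom=10−3·91/290=2627/290; d'=(26−3·-2144/435)/(2627/290)=11828/2627
back: M4=11828/2627
back: M3=-2144/435−91/290·11828/2627=-49978/7881
back: M2=415/91−20/91·-49978/7881=46925/7881
back: M1=-5/2−3/10·46925/7881=-11260/2627
M: M0=0, M1=-11260/2627, M2=46925/7881, M3=-49978/7881, M4=11828/2627, M5=0
seg 0: a=-5, c=M0/2=0, d=(M1−M0)/(6·2)=-2815/7881, b=Δ0−h0·(2M0+M1)/6=61925/15762
seg 1: a=0, c=M1/2=-5630/2627, d=(M2−M1)/(6·3)=80705/141858, b=Δ1−h1·(2M1+M2)/6=-5635/15762
seg 2: a=-5, c=M2/2=46925/15762, d=(M3−M2)/(6·2)=-291/284, b=Δ2−h2·(2M2+M3)/6=16900/7881
seg 3: a=3, c=M3/2=-24989/7881, d=(M4−M3)/(6·3)=42731/70929, b=Δ3−h3·(2M3+M4)/6=13847/7881
seg 4: a=-4, c=M4/2=5914/2627, d=(M5−M4)/(6·2)=-2957/7881, b=Δ4−h4·(2M4+M5)/6=-7894/7881
t_q=1 → seg 0, τ=1; S=-5+61925/15762·τ+0·τ²+-2815/7881·τ³=-7505/5254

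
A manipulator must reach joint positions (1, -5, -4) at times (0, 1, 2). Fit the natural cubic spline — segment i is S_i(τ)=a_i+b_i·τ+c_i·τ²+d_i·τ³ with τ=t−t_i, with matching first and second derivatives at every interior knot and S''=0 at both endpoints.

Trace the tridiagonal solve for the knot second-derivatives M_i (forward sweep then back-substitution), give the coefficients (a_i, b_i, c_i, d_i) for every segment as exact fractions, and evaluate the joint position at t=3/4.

  seg 0: a=1 b=-31/4 c=0 d=7/4
  seg 1: a=-5 b=-5/2 c=21/4 d=-7/4
S(3/4) = -1043/256

Δ: Δ0=-6, Δ1=1
row 1: diag=4, rhs=42; c'=1/4, d'=21/2
back: M1=21/2
M: M0=0, M1=21/2, M2=0
seg 0: a=1, c=M0/2=0, d=(M1−M0)/(6·1)=7/4, b=Δ0−h0·(2M0+M1)/6=-31/4
seg 1: a=-5, c=M1/2=21/4, d=(M2−M1)/(6·1)=-7/4, b=Δ1−h1·(2M1+M2)/6=-5/2
t_q=3/4 → seg 0, τ=3/4; S=1+-31/4·τ+0·τ²+7/4·τ³=-1043/256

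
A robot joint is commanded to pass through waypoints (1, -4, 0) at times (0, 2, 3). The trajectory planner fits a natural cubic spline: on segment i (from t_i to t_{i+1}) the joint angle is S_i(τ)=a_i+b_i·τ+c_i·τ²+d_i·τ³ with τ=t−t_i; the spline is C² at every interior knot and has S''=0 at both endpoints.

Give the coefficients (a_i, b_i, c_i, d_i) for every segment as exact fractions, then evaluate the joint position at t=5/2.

  seg 0: a=1 b=-14/3 c=0 d=13/24
  seg 1: a=-4 b=11/6 c=13/4 d=-13/12
S(5/2) = -77/32

Δ: Δ0=-5/2, Δ1=4
row 1: diag=6, rhs=39; c'=1/6, d'=13/2
back: M1=13/2
M: M0=0, M1=13/2, M2=0
seg 0: a=1, c=M0/2=0, d=(M1−M0)/(6·2)=13/24, b=Δ0−h0·(2M0+M1)/6=-14/3
seg 1: a=-4, c=M1/2=13/4, d=(M2−M1)/(6·1)=-13/12, b=Δ1−h1·(2M1+M2)/6=11/6
t_q=5/2 → seg 1, τ=1/2; S=-4+11/6·τ+13/4·τ²+-13/12·τ³=-77/32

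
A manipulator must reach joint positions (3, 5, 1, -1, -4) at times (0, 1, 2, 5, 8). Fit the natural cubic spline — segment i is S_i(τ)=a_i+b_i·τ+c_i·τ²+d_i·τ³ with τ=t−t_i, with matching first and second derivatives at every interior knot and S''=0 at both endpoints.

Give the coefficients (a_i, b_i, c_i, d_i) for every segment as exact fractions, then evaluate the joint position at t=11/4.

  seg 0: a=3 b=1235/336 c=0 d=-563/336
  seg 1: a=5 b=-227/168 c=-563/112 d=799/336
  seg 2: a=1 b=-205/48 c=59/28 d=-913/3024
  seg 3: a=-1 b=37/168 c=-205/336 d=205/3024
S(11/4) = -8209/7168

Δ: Δ0=2, Δ1=-4, Δ2=-2/3, Δ3=-1
row 1: diag=4, rhs=-36; c'=1/4, d'=-9
row 2: denom=8−1·1/4=31/4; d'=(20−1·-9)/(31/4)=116/31
row 3: denom=12−3·12/31=336/31; d'=(-2−3·116/31)/(336/31)=-205/168
back: M3=-205/168
back: M2=116/31−12/31·-205/168=59/14
back: M1=-9−1/4·59/14=-563/56
M: M0=0, M1=-563/56, M2=59/14, M3=-205/168, M4=0
seg 0: a=3, c=M0/2=0, d=(M1−M0)/(6·1)=-563/336, b=Δ0−h0·(2M0+M1)/6=1235/336
seg 1: a=5, c=M1/2=-563/112, d=(M2−M1)/(6·1)=799/336, b=Δ1−h1·(2M1+M2)/6=-227/168
seg 2: a=1, c=M2/2=59/28, d=(M3−M2)/(6·3)=-913/3024, b=Δ2−h2·(2M2+M3)/6=-205/48
seg 3: a=-1, c=M3/2=-205/336, d=(M4−M3)/(6·3)=205/3024, b=Δ3−h3·(2M3+M4)/6=37/168
t_q=11/4 → seg 2, τ=3/4; S=1+-205/48·τ+59/28·τ²+-913/3024·τ³=-8209/7168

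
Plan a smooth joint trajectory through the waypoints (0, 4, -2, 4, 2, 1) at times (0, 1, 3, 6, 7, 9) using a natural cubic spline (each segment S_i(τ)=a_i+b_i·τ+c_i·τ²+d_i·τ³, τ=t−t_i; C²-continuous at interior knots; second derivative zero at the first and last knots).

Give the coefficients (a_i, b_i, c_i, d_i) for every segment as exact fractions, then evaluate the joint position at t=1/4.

Δ: Δ0=4, Δ1=-3, Δ2=2, Δ3=-2, Δ4=-1/2
row 1: diag=6, rhs=-42; c'=1/3, d'=-7
row 2: denom=10−2·1/3=28/3; d'=(30−2·-7)/(28/3)=33/7
row 3: denom=8−3·9/28=197/28; d'=(-24−3·33/7)/(197/28)=-1068/197
row 4: denom=6−1·28/197=1154/197; d'=(9−1·-1068/197)/(1154/197)=2841/1154
back: M4=2841/1154
back: M3=-1068/197−28/197·2841/1154=-3330/577
back: M2=33/7−9/28·-3330/577=7581/1154
back: M1=-7−1/3·7581/1154=-10605/1154
M: M0=0, M1=-10605/1154, M2=7581/1154, M3=-3330/577, M4=2841/1154, M5=0
seg 0: a=0, c=M0/2=0, d=(M1−M0)/(6·1)=-3535/2308, b=Δ0−h0·(2M0+M1)/6=12767/2308
seg 1: a=4, c=M1/2=-10605/2308, d=(M2−M1)/(6·2)=3031/2308, b=Δ1−h1·(2M1+M2)/6=1081/1154
seg 2: a=-2, c=M2/2=7581/2308, d=(M3−M2)/(6·3)=-4747/6924, b=Δ2−h2·(2M2+M3)/6=-1943/1154
seg 3: a=4, c=M3/2=-1665/577, d=(M4−M3)/(6·1)=3167/2308, b=Δ3−h3·(2M3+M4)/6=-1123/2308
seg 4: a=2, c=M4/2=2841/2308, d=(M5−M4)/(6·2)=-947/4616, b=Δ4−h4·(2M4+M5)/6=-2471/1154
t_q=1/4 → seg 0, τ=1/4; S=0+12767/2308·τ+0·τ²+-3535/2308·τ³=200737/147712

  seg 0: a=0 b=12767/2308 c=0 d=-3535/2308
  seg 1: a=4 b=1081/1154 c=-10605/2308 d=3031/2308
  seg 2: a=-2 b=-1943/1154 c=7581/2308 d=-4747/6924
  seg 3: a=4 b=-1123/2308 c=-1665/577 d=3167/2308
  seg 4: a=2 b=-2471/1154 c=2841/2308 d=-947/4616
S(1/4) = 200737/147712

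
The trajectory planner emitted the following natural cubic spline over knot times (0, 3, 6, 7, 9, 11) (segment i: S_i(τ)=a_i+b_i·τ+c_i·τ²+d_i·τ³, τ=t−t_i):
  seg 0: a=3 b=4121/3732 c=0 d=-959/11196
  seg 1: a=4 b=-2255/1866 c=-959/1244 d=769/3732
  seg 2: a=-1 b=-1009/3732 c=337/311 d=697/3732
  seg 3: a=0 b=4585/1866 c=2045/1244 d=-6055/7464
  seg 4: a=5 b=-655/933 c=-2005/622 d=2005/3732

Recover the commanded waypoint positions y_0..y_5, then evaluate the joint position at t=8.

y_0 = S_0(0) = a_0 = 3
y_1 = S_1(0) = a_1 = 4
y_2 = S_2(0) = a_2 = -1
y_3 = S_3(0) = a_3 = 0
y_4 = S_4(0) = a_4 = 5
y_5 = S_4(2) = -5
t_q=8 is in segment 3 (τ=1); S_3(τ)=8185/2488

y_0=3 y_1=4 y_2=-1 y_3=0 y_4=5 y_5=-5
S(8) = 8185/2488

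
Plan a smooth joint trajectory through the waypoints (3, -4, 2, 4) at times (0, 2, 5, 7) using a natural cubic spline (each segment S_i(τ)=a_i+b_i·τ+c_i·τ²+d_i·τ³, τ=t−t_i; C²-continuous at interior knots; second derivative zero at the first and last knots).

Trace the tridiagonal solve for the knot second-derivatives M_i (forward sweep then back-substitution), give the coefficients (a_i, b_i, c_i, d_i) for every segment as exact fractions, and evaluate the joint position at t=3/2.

  seg 0: a=3 b=-869/182 c=0 d=29/91
  seg 1: a=-4 b=-173/182 c=174/91 d=-13/42
  seg 2: a=2 b=197/91 c=-159/182 d=53/364
S(3/2) = -321/104

Δ: Δ0=-7/2, Δ1=2, Δ2=1
row 1: diag=10, rhs=33; c'=3/10, d'=33/10
row 2: denom=10−3·3/10=91/10; d'=(-6−3·33/10)/(91/10)=-159/91
back: M2=-159/91
back: M1=33/10−3/10·-159/91=348/91
M: M0=0, M1=348/91, M2=-159/91, M3=0
seg 0: a=3, c=M0/2=0, d=(M1−M0)/(6·2)=29/91, b=Δ0−h0·(2M0+M1)/6=-869/182
seg 1: a=-4, c=M1/2=174/91, d=(M2−M1)/(6·3)=-13/42, b=Δ1−h1·(2M1+M2)/6=-173/182
seg 2: a=2, c=M2/2=-159/182, d=(M3−M2)/(6·2)=53/364, b=Δ2−h2·(2M2+M3)/6=197/91
t_q=3/2 → seg 0, τ=3/2; S=3+-869/182·τ+0·τ²+29/91·τ³=-321/104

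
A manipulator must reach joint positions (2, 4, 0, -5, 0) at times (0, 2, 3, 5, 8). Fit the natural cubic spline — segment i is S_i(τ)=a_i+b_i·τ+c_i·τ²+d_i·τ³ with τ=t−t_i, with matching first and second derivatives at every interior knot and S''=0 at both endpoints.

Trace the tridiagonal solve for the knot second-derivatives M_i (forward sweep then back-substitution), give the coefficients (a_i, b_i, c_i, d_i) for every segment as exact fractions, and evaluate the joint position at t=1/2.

Δ: Δ0=1, Δ1=-4, Δ2=-5/2, Δ3=5/3
row 1: diag=6, rhs=-30; c'=1/6, d'=-5
row 2: denom=6−1·1/6=35/6; d'=(9−1·-5)/(35/6)=12/5
row 3: denom=10−2·12/35=326/35; d'=(25−2·12/5)/(326/35)=707/326
back: M3=707/326
back: M2=12/5−12/35·707/326=270/163
back: M1=-5−1/6·270/163=-860/163
M: M0=0, M1=-860/163, M2=270/163, M3=707/326, M4=0
seg 0: a=2, c=M0/2=0, d=(M1−M0)/(6·2)=-215/489, b=Δ0−h0·(2M0+M1)/6=1349/489
seg 1: a=4, c=M1/2=-430/163, d=(M2−M1)/(6·1)=565/489, b=Δ1−h1·(2M1+M2)/6=-1231/489
seg 2: a=0, c=M2/2=135/163, d=(M3−M2)/(6·2)=167/3912, b=Δ2−h2·(2M2+M3)/6=-2116/489
seg 3: a=-5, c=M3/2=707/652, d=(M4−M3)/(6·3)=-707/5868, b=Δ3−h3·(2M3+M4)/6=-491/978
t_q=1/2 → seg 0, τ=1/2; S=2+1349/489·τ+0·τ²+-215/489·τ³=4335/1304

  seg 0: a=2 b=1349/489 c=0 d=-215/489
  seg 1: a=4 b=-1231/489 c=-430/163 d=565/489
  seg 2: a=0 b=-2116/489 c=135/163 d=167/3912
  seg 3: a=-5 b=-491/978 c=707/652 d=-707/5868
S(1/2) = 4335/1304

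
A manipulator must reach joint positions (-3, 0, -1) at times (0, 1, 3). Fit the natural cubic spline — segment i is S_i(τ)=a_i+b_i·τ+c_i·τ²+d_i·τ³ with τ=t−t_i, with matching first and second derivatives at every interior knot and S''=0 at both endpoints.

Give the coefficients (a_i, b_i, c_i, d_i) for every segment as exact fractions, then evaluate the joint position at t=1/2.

Δ: Δ0=3, Δ1=-1/2
row 1: diag=6, rhs=-21; c'=1/3, d'=-7/2
back: M1=-7/2
M: M0=0, M1=-7/2, M2=0
seg 0: a=-3, c=M0/2=0, d=(M1−M0)/(6·1)=-7/12, b=Δ0−h0·(2M0+M1)/6=43/12
seg 1: a=0, c=M1/2=-7/4, d=(M2−M1)/(6·2)=7/24, b=Δ1−h1·(2M1+M2)/6=11/6
t_q=1/2 → seg 0, τ=1/2; S=-3+43/12·τ+0·τ²+-7/12·τ³=-41/32

  seg 0: a=-3 b=43/12 c=0 d=-7/12
  seg 1: a=0 b=11/6 c=-7/4 d=7/24
S(1/2) = -41/32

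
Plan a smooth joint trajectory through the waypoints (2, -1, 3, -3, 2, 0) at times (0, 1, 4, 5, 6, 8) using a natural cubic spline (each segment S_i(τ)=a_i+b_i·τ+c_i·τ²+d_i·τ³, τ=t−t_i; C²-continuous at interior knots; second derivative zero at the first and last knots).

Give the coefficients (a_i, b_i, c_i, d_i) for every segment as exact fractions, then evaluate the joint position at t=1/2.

  seg 0: a=2 b=-15433/3651 c=0 d=4480/3651
  seg 1: a=-1 b=-1993/3651 c=4480/1217 d=-11153/10953
  seg 2: a=3 b=-21730/3651 c=-6673/1217 d=19843/3651
  seg 3: a=-3 b=-2239/3651 c=13170/1217 d=-19016/3651
  seg 4: a=2 b=19733/3651 c=-5846/1217 d=2923/3651
S(1/2) = 97/2434

Δ: Δ0=-3, Δ1=4/3, Δ2=-6, Δ3=5, Δ4=-1
row 1: diag=8, rhs=26; c'=3/8, d'=13/4
row 2: denom=8−3·3/8=55/8; d'=(-44−3·13/4)/(55/8)=-86/11
row 3: denom=4−1·8/55=212/55; d'=(66−1·-86/11)/(212/55)=1015/53
row 4: denom=6−1·55/212=1217/212; d'=(-36−1·1015/53)/(1217/212)=-11692/1217
back: M4=-11692/1217
back: M3=1015/53−55/212·-11692/1217=26340/1217
back: M2=-86/11−8/55·26340/1217=-13346/1217
back: M1=13/4−3/8·-13346/1217=8960/1217
M: M0=0, M1=8960/1217, M2=-13346/1217, M3=26340/1217, M4=-11692/1217, M5=0
seg 0: a=2, c=M0/2=0, d=(M1−M0)/(6·1)=4480/3651, b=Δ0−h0·(2M0+M1)/6=-15433/3651
seg 1: a=-1, c=M1/2=4480/1217, d=(M2−M1)/(6·3)=-11153/10953, b=Δ1−h1·(2M1+M2)/6=-1993/3651
seg 2: a=3, c=M2/2=-6673/1217, d=(M3−M2)/(6·1)=19843/3651, b=Δ2−h2·(2M2+M3)/6=-21730/3651
seg 3: a=-3, c=M3/2=13170/1217, d=(M4−M3)/(6·1)=-19016/3651, b=Δ3−h3·(2M3+M4)/6=-2239/3651
seg 4: a=2, c=M4/2=-5846/1217, d=(M5−M4)/(6·2)=2923/3651, b=Δ4−h4·(2M4+M5)/6=19733/3651
t_q=1/2 → seg 0, τ=1/2; S=2+-15433/3651·τ+0·τ²+4480/3651·τ³=97/2434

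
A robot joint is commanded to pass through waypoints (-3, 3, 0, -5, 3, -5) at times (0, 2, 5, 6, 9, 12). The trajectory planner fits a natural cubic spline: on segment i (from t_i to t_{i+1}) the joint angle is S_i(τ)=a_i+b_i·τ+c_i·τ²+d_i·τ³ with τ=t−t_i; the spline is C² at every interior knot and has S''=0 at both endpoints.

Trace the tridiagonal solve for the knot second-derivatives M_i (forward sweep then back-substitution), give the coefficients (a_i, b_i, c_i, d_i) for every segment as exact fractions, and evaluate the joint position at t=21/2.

Δ: Δ0=3, Δ1=-1, Δ2=-5, Δ3=8/3, Δ4=-8/3
row 1: diag=10, rhs=-24; c'=3/10, d'=-12/5
row 2: denom=8−3·3/10=71/10; d'=(-24−3·-12/5)/(71/10)=-168/71
row 3: denom=8−1·10/71=558/71; d'=(46−1·-168/71)/(558/71)=1717/279
row 4: denom=12−3·71/186=673/62; d'=(-32−3·1717/279)/(673/62)=-9386/2019
back: M4=-9386/2019
back: M3=1717/279−71/186·-9386/2019=5336/673
back: M2=-168/71−10/71·5336/673=-2344/673
back: M1=-12/5−3/10·-2344/673=-912/673
M: M0=0, M1=-912/673, M2=-2344/673, M3=5336/673, M4=-9386/2019, M5=0
seg 0: a=-3, c=M0/2=0, d=(M1−M0)/(6·2)=-76/673, b=Δ0−h0·(2M0+M1)/6=2323/673
seg 1: a=3, c=M1/2=-456/673, d=(M2−M1)/(6·3)=-716/6057, b=Δ1−h1·(2M1+M2)/6=1411/673
seg 2: a=0, c=M2/2=-1172/673, d=(M3−M2)/(6·1)=1280/673, b=Δ2−h2·(2M2+M3)/6=-3473/673
seg 3: a=-5, c=M3/2=2668/673, d=(M4−M3)/(6·3)=-12697/18171, b=Δ3−h3·(2M3+M4)/6=-1977/673
seg 4: a=3, c=M4/2=-4693/2019, d=(M5−M4)/(6·3)=4693/18171, b=Δ4−h4·(2M4+M5)/6=1334/673
t_q=21/2 → seg 4, τ=3/2; S=3+1334/673·τ+-4693/2019·τ²+4693/18171·τ³=8695/5384

  seg 0: a=-3 b=2323/673 c=0 d=-76/673
  seg 1: a=3 b=1411/673 c=-456/673 d=-716/6057
  seg 2: a=0 b=-3473/673 c=-1172/673 d=1280/673
  seg 3: a=-5 b=-1977/673 c=2668/673 d=-12697/18171
  seg 4: a=3 b=1334/673 c=-4693/2019 d=4693/18171
S(21/2) = 8695/5384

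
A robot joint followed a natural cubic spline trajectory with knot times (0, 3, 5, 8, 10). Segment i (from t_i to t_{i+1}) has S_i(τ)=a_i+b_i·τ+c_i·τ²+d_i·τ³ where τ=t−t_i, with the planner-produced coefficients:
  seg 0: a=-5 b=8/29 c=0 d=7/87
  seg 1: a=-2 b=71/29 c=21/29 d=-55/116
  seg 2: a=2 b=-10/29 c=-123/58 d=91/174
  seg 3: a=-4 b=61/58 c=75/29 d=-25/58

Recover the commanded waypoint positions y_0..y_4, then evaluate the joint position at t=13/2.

y_0=-5 y_1=-2 y_2=2 y_3=-4 y_4=5
S(13/2) = -707/464

y_0 = S_0(0) = a_0 = -5
y_1 = S_1(0) = a_1 = -2
y_2 = S_2(0) = a_2 = 2
y_3 = S_3(0) = a_3 = -4
y_4 = S_3(2) = 5
t_q=13/2 is in segment 2 (τ=3/2); S_2(τ)=-707/464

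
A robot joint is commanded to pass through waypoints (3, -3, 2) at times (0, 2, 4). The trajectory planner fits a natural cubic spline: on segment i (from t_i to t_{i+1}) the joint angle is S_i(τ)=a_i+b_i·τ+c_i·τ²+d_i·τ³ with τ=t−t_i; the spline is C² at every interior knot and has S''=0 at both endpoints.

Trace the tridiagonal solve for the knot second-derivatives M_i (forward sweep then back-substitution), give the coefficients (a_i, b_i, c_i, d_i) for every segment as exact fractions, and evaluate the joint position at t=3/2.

Δ: Δ0=-3, Δ1=5/2
row 1: diag=8, rhs=33; c'=1/4, d'=33/8
back: M1=33/8
M: M0=0, M1=33/8, M2=0
seg 0: a=3, c=M0/2=0, d=(M1−M0)/(6·2)=11/32, b=Δ0−h0·(2M0+M1)/6=-35/8
seg 1: a=-3, c=M1/2=33/16, d=(M2−M1)/(6·2)=-11/32, b=Δ1−h1·(2M1+M2)/6=-1/4
t_q=3/2 → seg 0, τ=3/2; S=3+-35/8·τ+0·τ²+11/32·τ³=-615/256

  seg 0: a=3 b=-35/8 c=0 d=11/32
  seg 1: a=-3 b=-1/4 c=33/16 d=-11/32
S(3/2) = -615/256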